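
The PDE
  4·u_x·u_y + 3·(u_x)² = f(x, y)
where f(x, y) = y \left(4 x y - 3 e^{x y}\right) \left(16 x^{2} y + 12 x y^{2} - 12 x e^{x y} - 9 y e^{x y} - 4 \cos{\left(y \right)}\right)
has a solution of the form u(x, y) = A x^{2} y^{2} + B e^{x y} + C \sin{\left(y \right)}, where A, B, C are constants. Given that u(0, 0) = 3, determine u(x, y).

Substitute the ansatz u = A x^{2} y^{2} + B e^{x y} + C \sin{\left(y \right)} into the left-hand side.
Derivatives of the ansatz:
  u_x = 2 A x y^{2} + B y e^{x y}
  u_y = 2 A x^{2} y + B x e^{x y} + C \cos{\left(y \right)}
Term by term:
  4·u_x·u_y = 16 A^{2} x^{3} y^{3} + 16 A B x^{2} y^{2} e^{x y} + 8 A C x y^{2} \cos{\left(y \right)} + 4 B^{2} x y e^{2 x y} + 4 B C y e^{x y} \cos{\left(y \right)}
  3·(u_x)² = 12 A^{2} x^{2} y^{4} + 12 A B x y^{3} e^{x y} + 3 B^{2} y^{2} e^{2 x y}
So the left-hand side equals
  16 A^{2} x^{3} y^{3} + 12 A^{2} x^{2} y^{4} + 16 A B x^{2} y^{2} e^{x y} + 12 A B x y^{3} e^{x y} + 8 A C x y^{2} \cos{\left(y \right)} + 4 B^{2} x y e^{2 x y} + 3 B^{2} y^{2} e^{2 x y} + 4 B C y e^{x y} \cos{\left(y \right)}
This must equal f(x, y) identically; expanded, f = 64 x^{3} y^{3} + 48 x^{2} y^{4} - 96 x^{2} y^{2} e^{x y} - 72 x y^{3} e^{x y} - 16 x y^{2} \cos{\left(y \right)} + 36 x y e^{2 x y} + 27 y^{2} e^{2 x y} + 12 y e^{x y} \cos{\left(y \right)}.
Matching coefficients of the independent functions:
  [x^{2} y^{4}]:  12 A^{2} = 48
  [x^{3} y^{3}]:  16 A^{2} = 64
  [y^{2} e^{2 x y}]:  3 B^{2} = 27
  [x y e^{2 x y}]:  4 B^{2} = 36
  [x y^{2} \cos{\left(y \right)}]:  8 A C = -16
  [x y^{3} e^{x y}]:  12 A B = -72
  [x^{2} y^{2} e^{x y}]:  16 A B = -96
  [y e^{x y} \cos{\left(y \right)}]:  4 B C = 12
These equations allow (A, B, C) = (-2, 3, 1) or (2, -3, -1).
Impose the point condition(s):
  u(0, 0) = 3  ⟹  B = 3
Only A = -2, B = 3, C = 1 satisfies everything.
Hence u(x, y) = - 2 x^{2} y^{2} + 3 e^{x y} + \sin{\left(y \right)}.

Answer: u(x, y) = - 2 x^{2} y^{2} + 3 e^{x y} + \sin{\left(y \right)}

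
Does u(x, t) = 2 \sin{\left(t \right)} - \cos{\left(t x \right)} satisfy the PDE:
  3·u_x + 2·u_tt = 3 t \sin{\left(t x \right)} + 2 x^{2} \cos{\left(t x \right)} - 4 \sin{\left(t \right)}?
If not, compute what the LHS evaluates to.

Evaluate each term of the left-hand side for u = 2 \sin{\left(t \right)} - \cos{\left(t x \right)}.
Derivatives:
  u_x = t \sin{\left(t x \right)}
  u_tt = x^{2} \cos{\left(t x \right)} - 2 \sin{\left(t \right)}
Terms:
  3·u_x = 3 t \sin{\left(t x \right)}
  2·u_tt = 2 x^{2} \cos{\left(t x \right)} - 4 \sin{\left(t \right)}
Sum: LHS = 3 t \sin{\left(t x \right)} + 2 x^{2} \cos{\left(t x \right)} - 4 \sin{\left(t \right)}
This is exactly the given right-hand side, so u is a solution.

Answer: Yes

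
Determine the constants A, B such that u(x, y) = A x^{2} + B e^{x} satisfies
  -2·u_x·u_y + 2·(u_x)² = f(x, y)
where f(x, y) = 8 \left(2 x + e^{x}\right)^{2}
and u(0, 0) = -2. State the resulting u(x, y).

Substitute the ansatz u = A x^{2} + B e^{x} into the left-hand side.
Derivatives of the ansatz:
  u_x = 2 A x + B e^{x}
  u_y = 0
Term by term:
  -2·u_x·u_y = 0
  2·(u_x)² = 8 A^{2} x^{2} + 8 A B x e^{x} + 2 B^{2} e^{2 x}
So the left-hand side equals
  8 A^{2} x^{2} + 8 A B x e^{x} + 2 B^{2} e^{2 x}
This must equal f(x, y) identically; expanded, f = 32 x^{2} + 32 x e^{x} + 8 e^{2 x}.
Matching coefficients of the independent functions:
  [x^{2}]:  8 A^{2} = 32
  [x e^{x}]:  8 A B = 32
  [e^{2 x}]:  2 B^{2} = 8
These equations allow (A, B) = (-2, -2) or (2, 2).
Impose the point condition(s):
  u(0, 0) = -2  ⟹  B = -2
Only A = -2, B = -2 satisfies everything.
Hence u(x, y) = - 2 x^{2} - 2 e^{x}.

Answer: u(x, y) = - 2 x^{2} - 2 e^{x}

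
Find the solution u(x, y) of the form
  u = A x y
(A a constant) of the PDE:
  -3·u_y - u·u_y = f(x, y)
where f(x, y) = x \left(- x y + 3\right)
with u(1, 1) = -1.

Substitute the ansatz u = A x y into the left-hand side.
Derivatives of the ansatz:
  u_y = A x
Term by term:
  -3·u_y = - 3 A x
  -u·u_y = - A^{2} x^{2} y
So the left-hand side equals
  - A^{2} x^{2} y - 3 A x
This must equal f(x, y) identically; expanded, f = - x^{2} y + 3 x.
Matching coefficients of the independent functions:
  [x]:  - 3 A = 3
  [x^{2} y]:  - A^{2} = -1
Solving: A = -1.
Check against the point condition:
  u(1, 1) = -1  ⟹  A = -1  ✓
Hence u(x, y) = - x y.

Answer: u(x, y) = - x y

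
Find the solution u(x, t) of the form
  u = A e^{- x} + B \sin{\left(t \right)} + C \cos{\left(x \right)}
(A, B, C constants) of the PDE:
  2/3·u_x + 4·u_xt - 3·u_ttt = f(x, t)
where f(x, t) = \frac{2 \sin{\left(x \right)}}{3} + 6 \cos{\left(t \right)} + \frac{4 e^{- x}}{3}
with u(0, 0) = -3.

Substitute the ansatz u = A e^{- x} + B \sin{\left(t \right)} + C \cos{\left(x \right)} into the left-hand side.
Derivatives of the ansatz:
  u_x = - A e^{- x} - C \sin{\left(x \right)}
  u_xt = 0
  u_ttt = - B \cos{\left(t \right)}
Term by term:
  2/3·u_x = - \frac{2 A e^{- x}}{3} - \frac{2 C \sin{\left(x \right)}}{3}
  4·u_xt = 0
  -3·u_ttt = 3 B \cos{\left(t \right)}
So the left-hand side equals
  - \frac{2 A e^{- x}}{3} + 3 B \cos{\left(t \right)} - \frac{2 C \sin{\left(x \right)}}{3}
This must equal f(x, t) = \frac{2 \sin{\left(x \right)}}{3} + 6 \cos{\left(t \right)} + \frac{4 e^{- x}}{3} identically.
Matching coefficients of the independent functions:
  [e^{- x}]:  - \frac{2 A}{3} = \frac{4}{3}
  [\sin{\left(x \right)}]:  - \frac{2 C}{3} = \frac{2}{3}
  [\cos{\left(t \right)}]:  3 B = 6
Solving: A = -2, B = 2, C = -1.
Check against the point condition:
  u(0, 0) = -3  ⟹  A + C = -3  ✓
Hence u(x, t) = 2 \sin{\left(t \right)} - \cos{\left(x \right)} - 2 e^{- x}.

Answer: u(x, t) = 2 \sin{\left(t \right)} - \cos{\left(x \right)} - 2 e^{- x}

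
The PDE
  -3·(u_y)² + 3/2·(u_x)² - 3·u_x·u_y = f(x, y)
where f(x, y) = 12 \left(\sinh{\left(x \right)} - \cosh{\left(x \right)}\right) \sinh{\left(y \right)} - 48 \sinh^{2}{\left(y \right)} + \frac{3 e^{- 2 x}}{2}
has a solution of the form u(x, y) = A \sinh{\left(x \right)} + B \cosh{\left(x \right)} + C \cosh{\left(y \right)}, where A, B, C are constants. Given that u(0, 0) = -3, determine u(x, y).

Substitute the ansatz u = A \sinh{\left(x \right)} + B \cosh{\left(x \right)} + C \cosh{\left(y \right)} into the left-hand side.
Derivatives of the ansatz:
  u_y = C \sinh{\left(y \right)}
  u_x = A \cosh{\left(x \right)} + B \sinh{\left(x \right)}
Term by term:
  -3·(u_y)² = - 3 C^{2} \sinh^{2}{\left(y \right)}
  3/2·(u_x)² = \frac{3 A^{2} \cosh^{2}{\left(x \right)}}{2} + 3 A B \sinh{\left(x \right)} \cosh{\left(x \right)} + \frac{3 B^{2} \sinh^{2}{\left(x \right)}}{2}
  -3·u_x·u_y = - 3 A C \sinh{\left(y \right)} \cosh{\left(x \right)} - 3 B C \sinh{\left(x \right)} \sinh{\left(y \right)}
So the left-hand side equals
  \frac{3 A^{2} \cosh^{2}{\left(x \right)}}{2} + 3 A B \sinh{\left(x \right)} \cosh{\left(x \right)} - 3 A C \sinh{\left(y \right)} \cosh{\left(x \right)} + \frac{3 B^{2} \sinh^{2}{\left(x \right)}}{2} - 3 B C \sinh{\left(x \right)} \sinh{\left(y \right)} - 3 C^{2} \sinh^{2}{\left(y \right)}
This must equal f(x, y) identically; expanded, f = \frac{3 \sinh^{2}{\left(x \right)}}{2} + 12 \sinh{\left(x \right)} \sinh{\left(y \right)} - 3 \sinh{\left(x \right)} \cosh{\left(x \right)} - 48 \sinh^{2}{\left(y \right)} - 12 \sinh{\left(y \right)} \cosh{\left(x \right)} + \frac{3 \cosh^{2}{\left(x \right)}}{2}.
Matching coefficients of the independent functions:
  [\sinh{\left(x \right)} \sinh{\left(y \right)}]:  - 3 B C = 12
  [\sinh{\left(x \right)} \cosh{\left(x \right)}]:  3 A B = -3
  [\sinh{\left(y \right)} \cosh{\left(x \right)}]:  - 3 A C = -12
  [\sinh^{2}{\left(x \right)}]:  \frac{3 B^{2}}{2} = \frac{3}{2}
  [\sinh^{2}{\left(y \right)}]:  - 3 C^{2} = -48
  [\cosh^{2}{\left(x \right)}]:  \frac{3 A^{2}}{2} = \frac{3}{2}
These equations allow (A, B, C) = (-1, 1, -4) or (1, -1, 4).
Impose the point condition(s):
  u(0, 0) = -3  ⟹  B + C = -3
Only A = -1, B = 1, C = -4 satisfies everything.
Hence u(x, y) = - \sinh{\left(x \right)} + \cosh{\left(x \right)} - 4 \cosh{\left(y \right)}.

Answer: u(x, y) = - \sinh{\left(x \right)} + \cosh{\left(x \right)} - 4 \cosh{\left(y \right)}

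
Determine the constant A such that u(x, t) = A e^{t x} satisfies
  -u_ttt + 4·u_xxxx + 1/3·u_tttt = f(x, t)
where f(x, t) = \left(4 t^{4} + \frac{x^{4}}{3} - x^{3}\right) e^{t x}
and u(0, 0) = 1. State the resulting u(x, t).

Answer: u(x, t) = e^{t x}

Derivation:
Substitute the ansatz u = A e^{t x} into the left-hand side.
Derivatives of the ansatz:
  u_ttt = A x^{3} e^{t x}
  u_xxxx = A t^{4} e^{t x}
  u_tttt = A x^{4} e^{t x}
Term by term:
  -u_ttt = - A x^{3} e^{t x}
  4·u_xxxx = 4 A t^{4} e^{t x}
  1/3·u_tttt = \frac{A x^{4} e^{t x}}{3}
So the left-hand side equals
  4 A t^{4} e^{t x} + \frac{A x^{4} e^{t x}}{3} - A x^{3} e^{t x}
This must equal f(x, t) identically; expanded, f = 4 t^{4} e^{t x} + \frac{x^{4} e^{t x}}{3} - x^{3} e^{t x}.
Matching coefficients of the independent functions:
  [t^{4} e^{t x}]:  4 A = 4
  [x^{3} e^{t x}]:  - A = -1
  [x^{4} e^{t x}]:  \frac{A}{3} = \frac{1}{3}
Solving: A = 1.
Check against the point condition:
  u(0, 0) = 1  ⟹  A = 1  ✓
Hence u(x, t) = e^{t x}.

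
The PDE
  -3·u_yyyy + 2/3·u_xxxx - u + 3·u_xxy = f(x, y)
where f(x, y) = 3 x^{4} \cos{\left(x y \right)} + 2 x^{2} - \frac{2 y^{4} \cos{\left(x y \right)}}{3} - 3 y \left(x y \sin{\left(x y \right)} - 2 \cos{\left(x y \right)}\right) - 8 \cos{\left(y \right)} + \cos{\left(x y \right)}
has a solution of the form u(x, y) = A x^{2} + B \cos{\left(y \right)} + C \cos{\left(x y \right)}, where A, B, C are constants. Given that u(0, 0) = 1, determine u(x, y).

Substitute the ansatz u = A x^{2} + B \cos{\left(y \right)} + C \cos{\left(x y \right)} into the left-hand side.
Derivatives of the ansatz:
  u_yyyy = B \cos{\left(y \right)} + C x^{4} \cos{\left(x y \right)}
  u_xxxx = C y^{4} \cos{\left(x y \right)}
  u_xxy = C x y^{2} \sin{\left(x y \right)} - 2 C y \cos{\left(x y \right)}
Term by term:
  -3·u_yyyy = - 3 B \cos{\left(y \right)} - 3 C x^{4} \cos{\left(x y \right)}
  2/3·u_xxxx = \frac{2 C y^{4} \cos{\left(x y \right)}}{3}
  -u = - A x^{2} - B \cos{\left(y \right)} - C \cos{\left(x y \right)}
  3·u_xxy = 3 C x y^{2} \sin{\left(x y \right)} - 6 C y \cos{\left(x y \right)}
So the left-hand side equals
  - A x^{2} - 4 B \cos{\left(y \right)} - 3 C x^{4} \cos{\left(x y \right)} + 3 C x y^{2} \sin{\left(x y \right)} + \frac{2 C y^{4} \cos{\left(x y \right)}}{3} - 6 C y \cos{\left(x y \right)} - C \cos{\left(x y \right)}
This must equal f(x, y) identically; expanded, f = 3 x^{4} \cos{\left(x y \right)} + 2 x^{2} - 3 x y^{2} \sin{\left(x y \right)} - \frac{2 y^{4} \cos{\left(x y \right)}}{3} + 6 y \cos{\left(x y \right)} - 8 \cos{\left(y \right)} + \cos{\left(x y \right)}.
Matching coefficients of the independent functions:
  [x^{2}]:  - A = 2
  [x^{4} \cos{\left(x y \right)}]:  - 3 C = 3
  [y \cos{\left(x y \right)}]:  - 6 C = 6
  [y^{4} \cos{\left(x y \right)}]:  \frac{2 C}{3} = - \frac{2}{3}
  [x y^{2} \sin{\left(x y \right)}]:  3 C = -3
  [\cos{\left(y \right)}]:  - 4 B = -8
  [\cos{\left(x y \right)}]:  - C = 1
Solving: A = -2, B = 2, C = -1.
Check against the point condition:
  u(0, 0) = 1  ⟹  B + C = 1  ✓
Hence u(x, y) = - 2 x^{2} + 2 \cos{\left(y \right)} - \cos{\left(x y \right)}.

Answer: u(x, y) = - 2 x^{2} + 2 \cos{\left(y \right)} - \cos{\left(x y \right)}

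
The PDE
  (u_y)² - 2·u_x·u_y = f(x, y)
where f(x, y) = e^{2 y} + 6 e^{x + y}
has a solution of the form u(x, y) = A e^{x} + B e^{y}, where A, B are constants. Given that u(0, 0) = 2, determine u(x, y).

Substitute the ansatz u = A e^{x} + B e^{y} into the left-hand side.
Derivatives of the ansatz:
  u_y = B e^{y}
  u_x = A e^{x}
Term by term:
  (u_y)² = B^{2} e^{2 y}
  -2·u_x·u_y = - 2 A B e^{x} e^{y}
So the left-hand side equals
  - 2 A B e^{x} e^{y} + B^{2} e^{2 y}
This must equal f(x, y) identically; expanded, f = 6 e^{x} e^{y} + e^{2 y}.
Matching coefficients of the independent functions:
  [e^{x} e^{y}]:  - 2 A B = 6
  [e^{2 y}]:  B^{2} = 1
These equations allow (A, B) = (-3, 1) or (3, -1).
Impose the point condition(s):
  u(0, 0) = 2  ⟹  A + B = 2
Only A = 3, B = -1 satisfies everything.
Hence u(x, y) = 3 e^{x} - e^{y}.

Answer: u(x, y) = 3 e^{x} - e^{y}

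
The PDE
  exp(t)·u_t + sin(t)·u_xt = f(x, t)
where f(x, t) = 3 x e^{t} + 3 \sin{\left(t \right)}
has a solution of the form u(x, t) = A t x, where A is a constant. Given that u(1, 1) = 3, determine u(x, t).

Answer: u(x, t) = 3 t x

Derivation:
Substitute the ansatz u = A t x into the left-hand side.
Derivatives of the ansatz:
  u_t = A x
  u_xt = A
Term by term:
  exp(t)·u_t = A x e^{t}
  sin(t)·u_xt = A \sin{\left(t \right)}
So the left-hand side equals
  A x e^{t} + A \sin{\left(t \right)}
This must equal f(x, t) = 3 x e^{t} + 3 \sin{\left(t \right)} identically.
Matching coefficients of the independent functions:
  [x e^{t}, \sin{\left(t \right)}]:  A = 3
Solving: A = 3.
Check against the point condition:
  u(1, 1) = 3  ⟹  A = 3  ✓
Hence u(x, t) = 3 t x.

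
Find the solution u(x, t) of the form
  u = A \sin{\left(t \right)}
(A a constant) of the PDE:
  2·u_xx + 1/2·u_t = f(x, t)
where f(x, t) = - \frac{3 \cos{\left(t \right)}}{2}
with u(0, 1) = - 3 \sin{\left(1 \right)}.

Substitute the ansatz u = A \sin{\left(t \right)} into the left-hand side.
Derivatives of the ansatz:
  u_xx = 0
  u_t = A \cos{\left(t \right)}
Term by term:
  2·u_xx = 0
  1/2·u_t = \frac{A \cos{\left(t \right)}}{2}
So the left-hand side equals
  \frac{A \cos{\left(t \right)}}{2}
This must equal f(x, t) = - \frac{3 \cos{\left(t \right)}}{2} identically.
Matching coefficients of the independent functions:
  [\cos{\left(t \right)}]:  \frac{A}{2} = - \frac{3}{2}
Solving: A = -3.
Check against the point condition:
  u(0, 1) = - 3 \sin{\left(1 \right)}  ⟹  A \sin{\left(1 \right)} = - 3 \sin{\left(1 \right)}  ✓
Hence u(x, t) = - 3 \sin{\left(t \right)}.

Answer: u(x, t) = - 3 \sin{\left(t \right)}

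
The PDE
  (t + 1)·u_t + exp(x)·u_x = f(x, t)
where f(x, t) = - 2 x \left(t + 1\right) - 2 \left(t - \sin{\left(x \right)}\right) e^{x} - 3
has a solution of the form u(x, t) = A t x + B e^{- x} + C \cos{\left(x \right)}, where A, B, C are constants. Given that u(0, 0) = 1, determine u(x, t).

Substitute the ansatz u = A t x + B e^{- x} + C \cos{\left(x \right)} into the left-hand side.
Derivatives of the ansatz:
  u_t = A x
  u_x = A t - B e^{- x} - C \sin{\left(x \right)}
Term by term:
  (t + 1)·u_t = A t x + A x
  exp(x)·u_x = A t e^{x} - B - C e^{x} \sin{\left(x \right)}
So the left-hand side equals
  A t x + A t e^{x} + A x - B - C e^{x} \sin{\left(x \right)}
This must equal f(x, t) identically; expanded, f = - 2 t x - 2 t e^{x} - 2 x + 2 e^{x} \sin{\left(x \right)} - 3.
Matching coefficients of the independent functions:
  [constant term]:  - B = -3
  [x, t x, t e^{x}]:  A = -2
  [e^{x} \sin{\left(x \right)}]:  - C = 2
Solving: A = -2, B = 3, C = -2.
Check against the point condition:
  u(0, 0) = 1  ⟹  B + C = 1  ✓
Hence u(x, t) = - 2 t x - 2 \cos{\left(x \right)} + 3 e^{- x}.

Answer: u(x, t) = - 2 t x - 2 \cos{\left(x \right)} + 3 e^{- x}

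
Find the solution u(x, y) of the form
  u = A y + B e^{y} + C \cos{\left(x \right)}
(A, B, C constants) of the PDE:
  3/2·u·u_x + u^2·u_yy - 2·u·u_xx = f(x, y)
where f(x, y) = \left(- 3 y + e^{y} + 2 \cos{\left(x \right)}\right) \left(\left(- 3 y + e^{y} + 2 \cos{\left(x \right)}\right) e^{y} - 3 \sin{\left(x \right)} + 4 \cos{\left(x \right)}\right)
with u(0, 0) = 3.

Substitute the ansatz u = A y + B e^{y} + C \cos{\left(x \right)} into the left-hand side.
Derivatives of the ansatz:
  u_x = - C \sin{\left(x \right)}
  u_yy = B e^{y}
  u_xx = - C \cos{\left(x \right)}
Term by term:
  3/2·u·u_x = - \frac{3 A C y \sin{\left(x \right)}}{2} - \frac{3 B C e^{y} \sin{\left(x \right)}}{2} - \frac{3 C^{2} \sin{\left(x \right)} \cos{\left(x \right)}}{2}
  u^2·u_yy = A^{2} B y^{2} e^{y} + 2 A B^{2} y e^{2 y} + 2 A B C y e^{y} \cos{\left(x \right)} + B^{3} e^{3 y} + 2 B^{2} C e^{2 y} \cos{\left(x \right)} + B C^{2} e^{y} \cos^{2}{\left(x \right)}
  -2·u·u_xx = 2 A C y \cos{\left(x \right)} + 2 B C e^{y} \cos{\left(x \right)} + 2 C^{2} \cos^{2}{\left(x \right)}
So the left-hand side equals
  A^{2} B y^{2} e^{y} + 2 A B^{2} y e^{2 y} + 2 A B C y e^{y} \cos{\left(x \right)} - \frac{3 A C y \sin{\left(x \right)}}{2} + 2 A C y \cos{\left(x \right)} + B^{3} e^{3 y} + 2 B^{2} C e^{2 y} \cos{\left(x \right)} + B C^{2} e^{y} \cos^{2}{\left(x \right)} - \frac{3 B C e^{y} \sin{\left(x \right)}}{2} + 2 B C e^{y} \cos{\left(x \right)} - \frac{3 C^{2} \sin{\left(x \right)} \cos{\left(x \right)}}{2} + 2 C^{2} \cos^{2}{\left(x \right)}
This must equal f(x, y) identically; expanded, f = 9 y^{2} e^{y} - 6 y e^{2 y} - 12 y e^{y} \cos{\left(x \right)} + 9 y \sin{\left(x \right)} - 12 y \cos{\left(x \right)} + e^{3 y} + 4 e^{2 y} \cos{\left(x \right)} - 3 e^{y} \sin{\left(x \right)} + 4 e^{y} \cos^{2}{\left(x \right)} + 4 e^{y} \cos{\left(x \right)} - 6 \sin{\left(x \right)} \cos{\left(x \right)} + 8 \cos^{2}{\left(x \right)}.
Matching coefficients of the independent functions:
  [y e^{2 y}]:  2 A B^{2} = -6
  [y \sin{\left(x \right)}]:  - \frac{3 A C}{2} = 9
  [y \cos{\left(x \right)}]:  2 A C = -12
  [y^{2} e^{y}]:  A^{2} B = 9
  [e^{y} \sin{\left(x \right)}]:  - \frac{3 B C}{2} = -3
  [e^{y} \cos{\left(x \right)}]:  2 B C = 4
  [e^{y} \cos^{2}{\left(x \right)}]:  B C^{2} = 4
  [e^{2 y} \cos{\left(x \right)}]:  2 B^{2} C = 4
  [\sin{\left(x \right)} \cos{\left(x \right)}]:  - \frac{3 C^{2}}{2} = -6
  [y e^{y} \cos{\left(x \right)}]:  2 A B C = -12
  [e^{3 y}]:  B^{3} = 1
  [\cos^{2}{\left(x \right)}]:  2 C^{2} = 8
Solving: A = -3, B = 1, C = 2.
Check against the point condition:
  u(0, 0) = 3  ⟹  B + C = 3  ✓
Hence u(x, y) = - 3 y + e^{y} + 2 \cos{\left(x \right)}.

Answer: u(x, y) = - 3 y + e^{y} + 2 \cos{\left(x \right)}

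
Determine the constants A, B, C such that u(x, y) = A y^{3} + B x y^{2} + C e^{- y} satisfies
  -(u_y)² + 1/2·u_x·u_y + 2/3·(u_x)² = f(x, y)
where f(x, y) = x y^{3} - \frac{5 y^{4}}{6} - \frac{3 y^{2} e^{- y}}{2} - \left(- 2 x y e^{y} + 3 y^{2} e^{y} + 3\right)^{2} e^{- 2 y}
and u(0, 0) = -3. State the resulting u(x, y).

Answer: u(x, y) = - x y^{2} + y^{3} - 3 e^{- y}

Derivation:
Substitute the ansatz u = A y^{3} + B x y^{2} + C e^{- y} into the left-hand side.
Derivatives of the ansatz:
  u_y = 3 A y^{2} + 2 B x y - C e^{- y}
  u_x = B y^{2}
Term by term:
  -(u_y)² = - 9 A^{2} y^{4} - 12 A B x y^{3} + 6 A C y^{2} e^{- y} - 4 B^{2} x^{2} y^{2} + 4 B C x y e^{- y} - C^{2} e^{- 2 y}
  1/2·u_x·u_y = \frac{3 A B y^{4}}{2} + B^{2} x y^{3} - \frac{B C y^{2} e^{- y}}{2}
  2/3·(u_x)² = \frac{2 B^{2} y^{4}}{3}
So the left-hand side equals
  - 9 A^{2} y^{4} - 12 A B x y^{3} + \frac{3 A B y^{4}}{2} + 6 A C y^{2} e^{- y} - 4 B^{2} x^{2} y^{2} + B^{2} x y^{3} + \frac{2 B^{2} y^{4}}{3} + 4 B C x y e^{- y} - \frac{B C y^{2} e^{- y}}{2} - C^{2} e^{- 2 y}
This must equal f(x, y) = x y^{3} - \frac{5 y^{4}}{6} - \frac{3 y^{2} e^{- y}}{2} - \left(- 2 x y e^{y} + 3 y^{2} e^{y} + 3\right)^{2} e^{- 2 y} identically.
Matching coefficients of the independent functions:
  [y^{4}]:  - 9 A^{2} + \frac{3 A B}{2} + \frac{2 B^{2}}{3} = - \frac{59}{6}
  [x y^{3}]:  - 12 A B + B^{2} = 13
  [x^{2} y^{2}]:  - 4 B^{2} = -4
  [y^{2} e^{- y}]:  6 A C - \frac{B C}{2} = - \frac{39}{2}
  [x y e^{- y}]:  4 B C = 12
  [e^{- 2 y}]:  - C^{2} = -9
These equations allow (A, B, C) = (-1, 1, 3) or (1, -1, -3).
Impose the point condition(s):
  u(0, 0) = -3  ⟹  C = -3
Only A = 1, B = -1, C = -3 satisfies everything.
Hence u(x, y) = - x y^{2} + y^{3} - 3 e^{- y}.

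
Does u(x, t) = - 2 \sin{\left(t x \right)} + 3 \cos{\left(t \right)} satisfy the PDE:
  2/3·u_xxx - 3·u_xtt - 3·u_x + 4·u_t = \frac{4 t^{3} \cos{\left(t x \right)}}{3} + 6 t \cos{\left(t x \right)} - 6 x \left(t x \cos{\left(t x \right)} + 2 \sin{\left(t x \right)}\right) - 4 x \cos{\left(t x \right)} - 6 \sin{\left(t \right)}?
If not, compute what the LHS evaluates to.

Evaluate each term of the left-hand side for u = - 2 \sin{\left(t x \right)} + 3 \cos{\left(t \right)}.
Derivatives:
  u_xxx = 2 t^{3} \cos{\left(t x \right)}
  u_xtt = 2 t x^{2} \cos{\left(t x \right)} + 4 x \sin{\left(t x \right)}
  u_x = - 2 t \cos{\left(t x \right)}
  u_t = - 2 x \cos{\left(t x \right)} - 3 \sin{\left(t \right)}
Terms:
  2/3·u_xxx = \frac{4 t^{3} \cos{\left(t x \right)}}{3}
  -3·u_xtt = - 6 x \left(t x \cos{\left(t x \right)} + 2 \sin{\left(t x \right)}\right)
  -3·u_x = 6 t \cos{\left(t x \right)}
  4·u_t = - 8 x \cos{\left(t x \right)} - 12 \sin{\left(t \right)}
Sum: LHS = \frac{4 t^{3} \cos{\left(t x \right)}}{3} + 6 t \cos{\left(t x \right)} - 6 x \left(t x \cos{\left(t x \right)} + 2 \sin{\left(t x \right)}\right) - 8 x \cos{\left(t x \right)} - 12 \sin{\left(t \right)}
Given right-hand side: \frac{4 t^{3} \cos{\left(t x \right)}}{3} + 6 t \cos{\left(t x \right)} - 6 x \left(t x \cos{\left(t x \right)} + 2 \sin{\left(t x \right)}\right) - 4 x \cos{\left(t x \right)} - 6 \sin{\left(t \right)}. Difference LHS − RHS = - 4 x \cos{\left(t x \right)} - 6 \sin{\left(t \right)} ≠ 0, so u is not a solution.

Answer: No, the LHS evaluates to \frac{4 t^{3} \cos{\left(t x \right)}}{3} + 6 t \cos{\left(t x \right)} - 6 x \left(t x \cos{\left(t x \right)} + 2 \sin{\left(t x \right)}\right) - 8 x \cos{\left(t x \right)} - 12 \sin{\left(t \right)}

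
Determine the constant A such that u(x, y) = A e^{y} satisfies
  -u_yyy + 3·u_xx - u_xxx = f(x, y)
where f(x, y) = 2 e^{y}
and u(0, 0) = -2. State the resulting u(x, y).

Substitute the ansatz u = A e^{y} into the left-hand side.
Derivatives of the ansatz:
  u_yyy = A e^{y}
  u_xx = 0
  u_xxx = 0
Term by term:
  -u_yyy = - A e^{y}
  3·u_xx = 0
  -u_xxx = 0
So the left-hand side equals
  - A e^{y}
This must equal f(x, y) = 2 e^{y} identically.
Matching coefficients of the independent functions:
  [e^{y}]:  - A = 2
Solving: A = -2.
Check against the point condition:
  u(0, 0) = -2  ⟹  A = -2  ✓
Hence u(x, y) = - 2 e^{y}.

Answer: u(x, y) = - 2 e^{y}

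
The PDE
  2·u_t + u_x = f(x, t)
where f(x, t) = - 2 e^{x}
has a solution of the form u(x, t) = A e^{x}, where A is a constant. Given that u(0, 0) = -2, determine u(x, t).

Substitute the ansatz u = A e^{x} into the left-hand side.
Derivatives of the ansatz:
  u_t = 0
  u_x = A e^{x}
Term by term:
  2·u_t = 0
  u_x = A e^{x}
So the left-hand side equals
  A e^{x}
This must equal f(x, t) = - 2 e^{x} identically.
Matching coefficients of the independent functions:
  [e^{x}]:  A = -2
Solving: A = -2.
Check against the point condition:
  u(0, 0) = -2  ⟹  A = -2  ✓
Hence u(x, t) = - 2 e^{x}.

Answer: u(x, t) = - 2 e^{x}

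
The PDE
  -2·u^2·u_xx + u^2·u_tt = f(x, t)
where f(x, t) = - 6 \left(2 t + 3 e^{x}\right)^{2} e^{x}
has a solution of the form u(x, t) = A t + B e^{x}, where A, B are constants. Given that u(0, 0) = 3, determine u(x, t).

Answer: u(x, t) = 2 t + 3 e^{x}

Derivation:
Substitute the ansatz u = A t + B e^{x} into the left-hand side.
Derivatives of the ansatz:
  u_xx = B e^{x}
  u_tt = 0
Term by term:
  -2·u^2·u_xx = - 2 A^{2} B t^{2} e^{x} - 4 A B^{2} t e^{2 x} - 2 B^{3} e^{3 x}
  u^2·u_tt = 0
So the left-hand side equals
  - 2 A^{2} B t^{2} e^{x} - 4 A B^{2} t e^{2 x} - 2 B^{3} e^{3 x}
This must equal f(x, t) identically; expanded, f = - 24 t^{2} e^{x} - 72 t e^{2 x} - 54 e^{3 x}.
Matching coefficients of the independent functions:
  [t e^{2 x}]:  - 4 A B^{2} = -72
  [t^{2} e^{x}]:  - 2 A^{2} B = -24
  [e^{3 x}]:  - 2 B^{3} = -54
Solving: A = 2, B = 3.
Check against the point condition:
  u(0, 0) = 3  ⟹  B = 3  ✓
Hence u(x, t) = 2 t + 3 e^{x}.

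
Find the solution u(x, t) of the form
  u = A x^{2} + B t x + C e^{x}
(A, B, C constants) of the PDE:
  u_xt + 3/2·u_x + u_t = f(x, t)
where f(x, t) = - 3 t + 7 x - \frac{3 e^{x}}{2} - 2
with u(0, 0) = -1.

Answer: u(x, t) = - 2 t x + 3 x^{2} - e^{x}

Derivation:
Substitute the ansatz u = A x^{2} + B t x + C e^{x} into the left-hand side.
Derivatives of the ansatz:
  u_xt = B
  u_x = 2 A x + B t + C e^{x}
  u_t = B x
Term by term:
  u_xt = B
  3/2·u_x = 3 A x + \frac{3 B t}{2} + \frac{3 C e^{x}}{2}
  u_t = B x
So the left-hand side equals
  3 A x + \frac{3 B t}{2} + B x + B + \frac{3 C e^{x}}{2}
This must equal f(x, t) = - 3 t + 7 x - \frac{3 e^{x}}{2} - 2 identically.
Matching coefficients of the independent functions:
  [constant term]:  B = -2
  [t]:  \frac{3 B}{2} = -3
  [x]:  3 A + B = 7
  [e^{x}]:  \frac{3 C}{2} = - \frac{3}{2}
Solving: A = 3, B = -2, C = -1.
Check against the point condition:
  u(0, 0) = -1  ⟹  C = -1  ✓
Hence u(x, t) = - 2 t x + 3 x^{2} - e^{x}.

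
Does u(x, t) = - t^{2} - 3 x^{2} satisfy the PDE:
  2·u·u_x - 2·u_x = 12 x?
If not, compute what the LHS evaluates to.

Evaluate each term of the left-hand side for u = - t^{2} - 3 x^{2}.
Derivatives:
  u_x = - 6 x
Terms:
  2·u·u_x = 12 x \left(t^{2} + 3 x^{2}\right)
  -2·u_x = 12 x
Sum: LHS = 12 x \left(t^{2} + 3 x^{2} + 1\right)
Given right-hand side: 12 x. Difference LHS − RHS = 12 x \left(t^{2} + 3 x^{2}\right) ≠ 0, so u is not a solution.

Answer: No, the LHS evaluates to 12 x \left(t^{2} + 3 x^{2} + 1\right)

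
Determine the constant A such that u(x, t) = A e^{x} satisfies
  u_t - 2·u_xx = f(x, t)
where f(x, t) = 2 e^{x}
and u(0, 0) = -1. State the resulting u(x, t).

Substitute the ansatz u = A e^{x} into the left-hand side.
Derivatives of the ansatz:
  u_t = 0
  u_xx = A e^{x}
Term by term:
  u_t = 0
  -2·u_xx = - 2 A e^{x}
So the left-hand side equals
  - 2 A e^{x}
This must equal f(x, t) = 2 e^{x} identically.
Matching coefficients of the independent functions:
  [e^{x}]:  - 2 A = 2
Solving: A = -1.
Check against the point condition:
  u(0, 0) = -1  ⟹  A = -1  ✓
Hence u(x, t) = - e^{x}.

Answer: u(x, t) = - e^{x}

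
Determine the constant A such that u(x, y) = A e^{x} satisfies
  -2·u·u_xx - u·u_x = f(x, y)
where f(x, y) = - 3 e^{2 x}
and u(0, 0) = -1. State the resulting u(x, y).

Substitute the ansatz u = A e^{x} into the left-hand side.
Derivatives of the ansatz:
  u_xx = A e^{x}
  u_x = A e^{x}
Term by term:
  -2·u·u_xx = - 2 A^{2} e^{2 x}
  -u·u_x = - A^{2} e^{2 x}
So the left-hand side equals
  - 3 A^{2} e^{2 x}
This must equal f(x, y) = - 3 e^{2 x} identically.
Matching coefficients of the independent functions:
  [e^{2 x}]:  - 3 A^{2} = -3
These equations allow (A) = (-1) or (1).
Impose the point condition(s):
  u(0, 0) = -1  ⟹  A = -1
Only A = -1 satisfies everything.
Hence u(x, y) = - e^{x}.

Answer: u(x, y) = - e^{x}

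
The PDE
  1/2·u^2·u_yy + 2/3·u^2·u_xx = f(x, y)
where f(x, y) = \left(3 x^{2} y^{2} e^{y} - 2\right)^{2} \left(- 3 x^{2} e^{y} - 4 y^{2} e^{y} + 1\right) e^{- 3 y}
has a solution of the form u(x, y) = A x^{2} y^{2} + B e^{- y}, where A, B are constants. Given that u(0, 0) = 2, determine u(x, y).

Answer: u(x, y) = - 3 x^{2} y^{2} + 2 e^{- y}

Derivation:
Substitute the ansatz u = A x^{2} y^{2} + B e^{- y} into the left-hand side.
Derivatives of the ansatz:
  u_yy = 2 A x^{2} + B e^{- y}
  u_xx = 2 A y^{2}
Term by term:
  1/2·u^2·u_yy = A^{3} x^{6} y^{4} + \frac{A^{2} B x^{4} y^{4} e^{- y}}{2} + 2 A^{2} B x^{4} y^{2} e^{- y} + A B^{2} x^{2} y^{2} e^{- 2 y} + A B^{2} x^{2} e^{- 2 y} + \frac{B^{3} e^{- 3 y}}{2}
  2/3·u^2·u_xx = \frac{4 A^{3} x^{4} y^{6}}{3} + \frac{8 A^{2} B x^{2} y^{4} e^{- y}}{3} + \frac{4 A B^{2} y^{2} e^{- 2 y}}{3}
So the left-hand side equals
  A^{3} x^{6} y^{4} + \frac{4 A^{3} x^{4} y^{6}}{3} + \frac{A^{2} B x^{4} y^{4} e^{- y}}{2} + 2 A^{2} B x^{4} y^{2} e^{- y} + \frac{8 A^{2} B x^{2} y^{4} e^{- y}}{3} + A B^{2} x^{2} y^{2} e^{- 2 y} + A B^{2} x^{2} e^{- 2 y} + \frac{4 A B^{2} y^{2} e^{- 2 y}}{3} + \frac{B^{3} e^{- 3 y}}{2}
This must equal f(x, y) identically; expanded, f = - 27 x^{6} y^{4} - 36 x^{4} y^{6} + 9 x^{4} y^{4} e^{- y} + 36 x^{4} y^{2} e^{- y} + 48 x^{2} y^{4} e^{- y} - 12 x^{2} y^{2} e^{- 2 y} - 12 x^{2} e^{- 2 y} - 16 y^{2} e^{- 2 y} + 4 e^{- 3 y}.
Matching coefficients of the independent functions:
  [x^{2} e^{- 2 y}, x^{2} y^{2} e^{- 2 y}]:  A B^{2} = -12
  [x^{4} y^{6}]:  \frac{4 A^{3}}{3} = -36
  [x^{6} y^{4}]:  A^{3} = -27
  [y^{2} e^{- 2 y}]:  \frac{4 A B^{2}}{3} = -16
  [x^{2} y^{4} e^{- y}]:  \frac{8 A^{2} B}{3} = 48
  [x^{4} y^{2} e^{- y}]:  2 A^{2} B = 36
  [x^{4} y^{4} e^{- y}]:  \frac{A^{2} B}{2} = 9
  [e^{- 3 y}]:  \frac{B^{3}}{2} = 4
Solving: A = -3, B = 2.
Check against the point condition:
  u(0, 0) = 2  ⟹  B = 2  ✓
Hence u(x, y) = - 3 x^{2} y^{2} + 2 e^{- y}.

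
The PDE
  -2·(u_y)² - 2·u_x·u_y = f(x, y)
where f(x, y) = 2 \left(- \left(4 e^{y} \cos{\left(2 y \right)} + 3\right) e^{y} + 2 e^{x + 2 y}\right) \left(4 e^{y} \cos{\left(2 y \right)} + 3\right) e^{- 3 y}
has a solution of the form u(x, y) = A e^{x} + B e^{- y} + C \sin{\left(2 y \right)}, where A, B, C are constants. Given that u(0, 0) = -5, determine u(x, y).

Substitute the ansatz u = A e^{x} + B e^{- y} + C \sin{\left(2 y \right)} into the left-hand side.
Derivatives of the ansatz:
  u_y = - B e^{- y} + 2 C \cos{\left(2 y \right)}
  u_x = A e^{x}
Term by term:
  -2·(u_y)² = - 2 B^{2} e^{- 2 y} + 8 B C e^{- y} \cos{\left(2 y \right)} - 8 C^{2} \cos^{2}{\left(2 y \right)}
  -2·u_x·u_y = 2 A B e^{x} e^{- y} - 4 A C e^{x} \cos{\left(2 y \right)}
So the left-hand side equals
  2 A B e^{x} e^{- y} - 4 A C e^{x} \cos{\left(2 y \right)} - 2 B^{2} e^{- 2 y} + 8 B C e^{- y} \cos{\left(2 y \right)} - 8 C^{2} \cos^{2}{\left(2 y \right)}
This must equal f(x, y) identically; expanded, f = 16 e^{x} \cos{\left(2 y \right)} + 12 e^{x} e^{- y} - 32 \cos^{2}{\left(2 y \right)} - 48 e^{- y} \cos{\left(2 y \right)} - 18 e^{- 2 y}.
Matching coefficients of the independent functions:
  [e^{x} e^{- y}]:  2 A B = 12
  [e^{x} \cos{\left(2 y \right)}]:  - 4 A C = 16
  [e^{- y} \cos{\left(2 y \right)}]:  8 B C = -48
  [e^{- 2 y}]:  - 2 B^{2} = -18
  [\cos^{2}{\left(2 y \right)}]:  - 8 C^{2} = -32
These equations allow (A, B, C) = (-2, -3, 2) or (2, 3, -2).
Impose the point condition(s):
  u(0, 0) = -5  ⟹  A + B = -5
Only A = -2, B = -3, C = 2 satisfies everything.
Hence u(x, y) = - 2 e^{x} + 2 \sin{\left(2 y \right)} - 3 e^{- y}.

Answer: u(x, y) = - 2 e^{x} + 2 \sin{\left(2 y \right)} - 3 e^{- y}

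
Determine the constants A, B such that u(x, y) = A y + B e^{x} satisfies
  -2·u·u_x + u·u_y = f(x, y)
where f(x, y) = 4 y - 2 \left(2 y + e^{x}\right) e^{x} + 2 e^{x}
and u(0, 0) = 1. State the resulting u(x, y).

Substitute the ansatz u = A y + B e^{x} into the left-hand side.
Derivatives of the ansatz:
  u_x = B e^{x}
  u_y = A
Term by term:
  -2·u·u_x = - 2 A B y e^{x} - 2 B^{2} e^{2 x}
  u·u_y = A^{2} y + A B e^{x}
So the left-hand side equals
  A^{2} y - 2 A B y e^{x} + A B e^{x} - 2 B^{2} e^{2 x}
This must equal f(x, y) identically; expanded, f = - 4 y e^{x} + 4 y - 2 e^{2 x} + 2 e^{x}.
Matching coefficients of the independent functions:
  [y]:  A^{2} = 4
  [y e^{x}]:  - 2 A B = -4
  [e^{x}]:  A B = 2
  [e^{2 x}]:  - 2 B^{2} = -2
These equations allow (A, B) = (-2, -1) or (2, 1).
Impose the point condition(s):
  u(0, 0) = 1  ⟹  B = 1
Only A = 2, B = 1 satisfies everything.
Hence u(x, y) = 2 y + e^{x}.

Answer: u(x, y) = 2 y + e^{x}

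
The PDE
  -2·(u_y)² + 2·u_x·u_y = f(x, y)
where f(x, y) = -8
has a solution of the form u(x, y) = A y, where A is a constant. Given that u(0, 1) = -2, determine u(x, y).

Answer: u(x, y) = - 2 y

Derivation:
Substitute the ansatz u = A y into the left-hand side.
Derivatives of the ansatz:
  u_y = A
  u_x = 0
Term by term:
  -2·(u_y)² = - 2 A^{2}
  2·u_x·u_y = 0
So the left-hand side equals
  - 2 A^{2}
This must equal f(x, y) = -8 identically.
Matching coefficients of the independent functions:
  [constant term]:  - 2 A^{2} = -8
These equations allow (A) = (-2) or (2).
Impose the point condition(s):
  u(0, 1) = -2  ⟹  A = -2
Only A = -2 satisfies everything.
Hence u(x, y) = - 2 y.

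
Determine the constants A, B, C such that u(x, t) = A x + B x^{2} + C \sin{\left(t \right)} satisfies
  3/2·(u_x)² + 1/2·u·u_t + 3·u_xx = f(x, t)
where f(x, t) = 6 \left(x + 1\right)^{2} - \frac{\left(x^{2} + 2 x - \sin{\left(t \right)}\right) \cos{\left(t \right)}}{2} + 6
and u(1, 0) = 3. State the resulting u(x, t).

Substitute the ansatz u = A x + B x^{2} + C \sin{\left(t \right)} into the left-hand side.
Derivatives of the ansatz:
  u_x = A + 2 B x
  u_t = C \cos{\left(t \right)}
  u_xx = 2 B
Term by term:
  3/2·(u_x)² = \frac{3 A^{2}}{2} + 6 A B x + 6 B^{2} x^{2}
  1/2·u·u_t = \frac{A C x \cos{\left(t \right)}}{2} + \frac{B C x^{2} \cos{\left(t \right)}}{2} + \frac{C^{2} \sin{\left(t \right)} \cos{\left(t \right)}}{2}
  3·u_xx = 6 B
So the left-hand side equals
  \frac{3 A^{2}}{2} + 6 A B x + \frac{A C x \cos{\left(t \right)}}{2} + 6 B^{2} x^{2} + \frac{B C x^{2} \cos{\left(t \right)}}{2} + 6 B + \frac{C^{2} \sin{\left(t \right)} \cos{\left(t \right)}}{2}
This must equal f(x, t) identically; expanded, f = - \frac{x^{2} \cos{\left(t \right)}}{2} + 6 x^{2} - x \cos{\left(t \right)} + 12 x + \frac{\sin{\left(t \right)} \cos{\left(t \right)}}{2} + 12.
Matching coefficients of the independent functions:
  [constant term]:  \frac{3 A^{2}}{2} + 6 B = 12
  [x]:  6 A B = 12
  [x^{2}]:  6 B^{2} = 6
  [x \cos{\left(t \right)}]:  \frac{A C}{2} = -1
  [x^{2} \cos{\left(t \right)}]:  \frac{B C}{2} = - \frac{1}{2}
  [\sin{\left(t \right)} \cos{\left(t \right)}]:  \frac{C^{2}}{2} = \frac{1}{2}
Solving: A = 2, B = 1, C = -1.
Check against the point condition:
  u(1, 0) = 3  ⟹  A + B = 3  ✓
Hence u(x, t) = x^{2} + 2 x - \sin{\left(t \right)}.

Answer: u(x, t) = x^{2} + 2 x - \sin{\left(t \right)}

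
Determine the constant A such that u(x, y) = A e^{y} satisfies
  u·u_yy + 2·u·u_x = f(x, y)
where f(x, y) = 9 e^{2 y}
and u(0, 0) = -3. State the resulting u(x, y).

Answer: u(x, y) = - 3 e^{y}

Derivation:
Substitute the ansatz u = A e^{y} into the left-hand side.
Derivatives of the ansatz:
  u_yy = A e^{y}
  u_x = 0
Term by term:
  u·u_yy = A^{2} e^{2 y}
  2·u·u_x = 0
So the left-hand side equals
  A^{2} e^{2 y}
This must equal f(x, y) = 9 e^{2 y} identically.
Matching coefficients of the independent functions:
  [e^{2 y}]:  A^{2} = 9
These equations allow (A) = (-3) or (3).
Impose the point condition(s):
  u(0, 0) = -3  ⟹  A = -3
Only A = -3 satisfies everything.
Hence u(x, y) = - 3 e^{y}.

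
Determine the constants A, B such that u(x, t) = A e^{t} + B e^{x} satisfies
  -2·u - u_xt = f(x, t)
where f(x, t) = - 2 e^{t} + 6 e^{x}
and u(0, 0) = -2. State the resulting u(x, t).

Substitute the ansatz u = A e^{t} + B e^{x} into the left-hand side.
Derivatives of the ansatz:
  u_xt = 0
Term by term:
  -2·u = - 2 A e^{t} - 2 B e^{x}
  -u_xt = 0
So the left-hand side equals
  - 2 A e^{t} - 2 B e^{x}
This must equal f(x, t) = - 2 e^{t} + 6 e^{x} identically.
Matching coefficients of the independent functions:
  [e^{t}]:  - 2 A = -2
  [e^{x}]:  - 2 B = 6
Solving: A = 1, B = -3.
Check against the point condition:
  u(0, 0) = -2  ⟹  A + B = -2  ✓
Hence u(x, t) = e^{t} - 3 e^{x}.

Answer: u(x, t) = e^{t} - 3 e^{x}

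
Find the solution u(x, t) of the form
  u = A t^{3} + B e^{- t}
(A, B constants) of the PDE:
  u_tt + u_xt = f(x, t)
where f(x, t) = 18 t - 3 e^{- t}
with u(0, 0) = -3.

Answer: u(x, t) = 3 t^{3} - 3 e^{- t}

Derivation:
Substitute the ansatz u = A t^{3} + B e^{- t} into the left-hand side.
Derivatives of the ansatz:
  u_tt = 6 A t + B e^{- t}
  u_xt = 0
Term by term:
  u_tt = 6 A t + B e^{- t}
  u_xt = 0
So the left-hand side equals
  6 A t + B e^{- t}
This must equal f(x, t) = 18 t - 3 e^{- t} identically.
Matching coefficients of the independent functions:
  [t]:  6 A = 18
  [e^{- t}]:  B = -3
Solving: A = 3, B = -3.
Check against the point condition:
  u(0, 0) = -3  ⟹  B = -3  ✓
Hence u(x, t) = 3 t^{3} - 3 e^{- t}.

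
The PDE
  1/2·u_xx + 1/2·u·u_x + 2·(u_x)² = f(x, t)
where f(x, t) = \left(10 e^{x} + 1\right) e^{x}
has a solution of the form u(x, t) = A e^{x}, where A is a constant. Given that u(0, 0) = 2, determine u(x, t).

Answer: u(x, t) = 2 e^{x}

Derivation:
Substitute the ansatz u = A e^{x} into the left-hand side.
Derivatives of the ansatz:
  u_xx = A e^{x}
  u_x = A e^{x}
Term by term:
  1/2·u_xx = \frac{A e^{x}}{2}
  1/2·u·u_x = \frac{A^{2} e^{2 x}}{2}
  2·(u_x)² = 2 A^{2} e^{2 x}
So the left-hand side equals
  \frac{5 A^{2} e^{2 x}}{2} + \frac{A e^{x}}{2}
This must equal f(x, t) identically; expanded, f = 10 e^{2 x} + e^{x}.
Matching coefficients of the independent functions:
  [e^{x}]:  \frac{A}{2} = 1
  [e^{2 x}]:  \frac{5 A^{2}}{2} = 10
Solving: A = 2.
Check against the point condition:
  u(0, 0) = 2  ⟹  A = 2  ✓
Hence u(x, t) = 2 e^{x}.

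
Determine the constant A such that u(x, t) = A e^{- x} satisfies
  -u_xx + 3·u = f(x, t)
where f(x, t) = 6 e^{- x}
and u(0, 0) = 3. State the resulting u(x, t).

Substitute the ansatz u = A e^{- x} into the left-hand side.
Derivatives of the ansatz:
  u_xx = A e^{- x}
Term by term:
  -u_xx = - A e^{- x}
  3·u = 3 A e^{- x}
So the left-hand side equals
  2 A e^{- x}
This must equal f(x, t) = 6 e^{- x} identically.
Matching coefficients of the independent functions:
  [e^{- x}]:  2 A = 6
Solving: A = 3.
Check against the point condition:
  u(0, 0) = 3  ⟹  A = 3  ✓
Hence u(x, t) = 3 e^{- x}.

Answer: u(x, t) = 3 e^{- x}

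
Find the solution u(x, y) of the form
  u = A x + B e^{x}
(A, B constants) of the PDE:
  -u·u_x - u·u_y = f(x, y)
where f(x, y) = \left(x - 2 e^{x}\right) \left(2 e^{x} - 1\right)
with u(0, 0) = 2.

Substitute the ansatz u = A x + B e^{x} into the left-hand side.
Derivatives of the ansatz:
  u_x = A + B e^{x}
  u_y = 0
Term by term:
  -u·u_x = - A^{2} x - A B x e^{x} - A B e^{x} - B^{2} e^{2 x}
  -u·u_y = 0
So the left-hand side equals
  - A^{2} x - A B x e^{x} - A B e^{x} - B^{2} e^{2 x}
This must equal f(x, y) identically; expanded, f = 2 x e^{x} - x - 4 e^{2 x} + 2 e^{x}.
Matching coefficients of the independent functions:
  [x]:  - A^{2} = -1
  [x e^{x}, e^{x}]:  - A B = 2
  [e^{2 x}]:  - B^{2} = -4
These equations allow (A, B) = (-1, 2) or (1, -2).
Impose the point condition(s):
  u(0, 0) = 2  ⟹  B = 2
Only A = -1, B = 2 satisfies everything.
Hence u(x, y) = - x + 2 e^{x}.

Answer: u(x, y) = - x + 2 e^{x}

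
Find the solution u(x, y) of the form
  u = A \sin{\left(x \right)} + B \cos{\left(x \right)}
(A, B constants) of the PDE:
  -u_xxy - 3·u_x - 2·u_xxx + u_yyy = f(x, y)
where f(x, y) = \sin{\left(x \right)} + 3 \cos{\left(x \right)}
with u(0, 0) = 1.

Substitute the ansatz u = A \sin{\left(x \right)} + B \cos{\left(x \right)} into the left-hand side.
Derivatives of the ansatz:
  u_xxy = 0
  u_x = A \cos{\left(x \right)} - B \sin{\left(x \right)}
  u_xxx = - A \cos{\left(x \right)} + B \sin{\left(x \right)}
  u_yyy = 0
Term by term:
  -u_xxy = 0
  -3·u_x = - 3 A \cos{\left(x \right)} + 3 B \sin{\left(x \right)}
  -2·u_xxx = 2 A \cos{\left(x \right)} - 2 B \sin{\left(x \right)}
  u_yyy = 0
So the left-hand side equals
  - A \cos{\left(x \right)} + B \sin{\left(x \right)}
This must equal f(x, y) = \sin{\left(x \right)} + 3 \cos{\left(x \right)} identically.
Matching coefficients of the independent functions:
  [\sin{\left(x \right)}]:  B = 1
  [\cos{\left(x \right)}]:  - A = 3
Solving: A = -3, B = 1.
Check against the point condition:
  u(0, 0) = 1  ⟹  B = 1  ✓
Hence u(x, y) = - 3 \sin{\left(x \right)} + \cos{\left(x \right)}.

Answer: u(x, y) = - 3 \sin{\left(x \right)} + \cos{\left(x \right)}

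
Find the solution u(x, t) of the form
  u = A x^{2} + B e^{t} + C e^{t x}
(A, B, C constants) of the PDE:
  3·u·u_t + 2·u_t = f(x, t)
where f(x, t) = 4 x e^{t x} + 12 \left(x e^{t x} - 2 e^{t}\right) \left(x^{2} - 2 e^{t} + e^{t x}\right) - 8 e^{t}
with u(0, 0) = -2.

Answer: u(x, t) = 2 x^{2} - 4 e^{t} + 2 e^{t x}

Derivation:
Substitute the ansatz u = A x^{2} + B e^{t} + C e^{t x} into the left-hand side.
Derivatives of the ansatz:
  u_t = B e^{t} + C x e^{t x}
Term by term:
  3·u·u_t = 3 A B x^{2} e^{t} + 3 A C x^{3} e^{t x} + 3 B^{2} e^{2 t} + 3 B C x e^{t} e^{t x} + 3 B C e^{t} e^{t x} + 3 C^{2} x e^{2 t x}
  2·u_t = 2 B e^{t} + 2 C x e^{t x}
So the left-hand side equals
  3 A B x^{2} e^{t} + 3 A C x^{3} e^{t x} + 3 B^{2} e^{2 t} + 3 B C x e^{t} e^{t x} + 3 B C e^{t} e^{t x} + 2 B e^{t} + 3 C^{2} x e^{2 t x} + 2 C x e^{t x}
This must equal f(x, t) identically; expanded, f = 12 x^{3} e^{t x} - 24 x^{2} e^{t} - 24 x e^{t} e^{t x} + 12 x e^{2 t x} + 4 x e^{t x} + 48 e^{2 t} - 24 e^{t} e^{t x} - 8 e^{t}.
Matching coefficients of the independent functions:
  [x e^{t x}]:  2 C = 4
  [x e^{2 t x}]:  3 C^{2} = 12
  [x^{2} e^{t}]:  3 A B = -24
  [x^{3} e^{t x}]:  3 A C = 12
  [e^{t} e^{t x}, x e^{t} e^{t x}]:  3 B C = -24
  [e^{t}]:  2 B = -8
  [e^{2 t}]:  3 B^{2} = 48
Solving: A = 2, B = -4, C = 2.
Check against the point condition:
  u(0, 0) = -2  ⟹  B + C = -2  ✓
Hence u(x, t) = 2 x^{2} - 4 e^{t} + 2 e^{t x}.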